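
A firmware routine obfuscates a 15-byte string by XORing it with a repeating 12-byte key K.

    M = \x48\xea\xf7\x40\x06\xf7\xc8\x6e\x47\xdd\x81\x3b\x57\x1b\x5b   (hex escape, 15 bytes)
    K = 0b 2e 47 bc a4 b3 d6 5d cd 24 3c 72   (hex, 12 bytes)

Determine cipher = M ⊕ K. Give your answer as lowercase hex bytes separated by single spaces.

The 12-byte key repeats, so the effective keystream is 0b 2e 47 bc a4 b3 d6 5d cd 24 3c 72 0b 2e 47.
byte 0: 01001000 ⊕ 00001011 = 01000011
byte 1: 11101010 ⊕ 00101110 = 11000100
byte 2: 11110111 ⊕ 01000111 = 10110000
byte 3: 01000000 ⊕ 10111100 = 11111100
byte 4: 00000110 ⊕ 10100100 = 10100010
byte 5: 11110111 ⊕ 10110011 = 01000100
byte 6: 11001000 ⊕ 11010110 = 00011110
byte 7: 01101110 ⊕ 01011101 = 00110011
byte 8: 01000111 ⊕ 11001101 = 10001010
byte 9: 11011101 ⊕ 00100100 = 11111001
byte 10: 10000001 ⊕ 00111100 = 10111101
byte 11: 00111011 ⊕ 01110010 = 01001001
byte 12: 01010111 ⊕ 00001011 = 01011100
byte 13: 00011011 ⊕ 00101110 = 00110101
byte 14: 01011011 ⊕ 01000111 = 00011100

43 c4 b0 fc a2 44 1e 33 8a f9 bd 49 5c 35 1c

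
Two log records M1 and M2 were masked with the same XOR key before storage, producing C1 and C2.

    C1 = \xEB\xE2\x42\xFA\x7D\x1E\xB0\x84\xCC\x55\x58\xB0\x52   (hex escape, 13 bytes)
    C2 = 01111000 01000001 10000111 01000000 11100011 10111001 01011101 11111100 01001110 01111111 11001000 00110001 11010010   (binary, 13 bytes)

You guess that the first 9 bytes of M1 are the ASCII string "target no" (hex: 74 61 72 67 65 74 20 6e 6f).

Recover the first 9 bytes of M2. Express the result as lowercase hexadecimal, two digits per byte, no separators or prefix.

First, C1 ⊕ C2 = (M1 ⊕ K) ⊕ (M2 ⊕ K) = M1 ⊕ M2, so the key drops out. Then M2 = (M1 ⊕ M2) ⊕ M1 over the first 9 bytes.
byte 0: (eb XOR 78) XOR 74 = 93 XOR 74 = e7
byte 1: (e2 XOR 41) XOR 61 = a3 XOR 61 = c2
byte 2: (42 XOR 87) XOR 72 = c5 XOR 72 = b7
byte 3: (fa XOR 40) XOR 67 = ba XOR 67 = dd
byte 4: (7d XOR e3) XOR 65 = 9e XOR 65 = fb
byte 5: (1e XOR b9) XOR 74 = a7 XOR 74 = d3
byte 6: (b0 XOR 5d) XOR 20 = ed XOR 20 = cd
byte 7: (84 XOR fc) XOR 6e = 78 XOR 6e = 16
byte 8: (cc XOR 4e) XOR 6f = 82 XOR 6f = ed

e7c2b7ddfbd3cd16ed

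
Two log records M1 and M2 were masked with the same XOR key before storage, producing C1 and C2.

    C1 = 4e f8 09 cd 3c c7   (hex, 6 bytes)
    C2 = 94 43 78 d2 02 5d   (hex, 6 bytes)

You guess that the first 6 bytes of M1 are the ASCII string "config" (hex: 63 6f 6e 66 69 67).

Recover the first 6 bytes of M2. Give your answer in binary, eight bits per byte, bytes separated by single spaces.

10111001 11010100 00011111 01111001 01010111 11111101

First, C1 ⊕ C2 = (M1 ⊕ K) ⊕ (M2 ⊕ K) = M1 ⊕ M2, so the key drops out. Then M2 = (M1 ⊕ M2) ⊕ M1 over the first 6 bytes.
byte 0: (4e XOR 94) XOR 63 = da XOR 63 = b9
byte 1: (f8 XOR 43) XOR 6f = bb XOR 6f = d4
byte 2: (09 XOR 78) XOR 6e = 71 XOR 6e = 1f
byte 3: (cd XOR d2) XOR 66 = 1f XOR 66 = 79
byte 4: (3c XOR 02) XOR 69 = 3e XOR 69 = 57
byte 5: (c7 XOR 5d) XOR 67 = 9a XOR 67 = fd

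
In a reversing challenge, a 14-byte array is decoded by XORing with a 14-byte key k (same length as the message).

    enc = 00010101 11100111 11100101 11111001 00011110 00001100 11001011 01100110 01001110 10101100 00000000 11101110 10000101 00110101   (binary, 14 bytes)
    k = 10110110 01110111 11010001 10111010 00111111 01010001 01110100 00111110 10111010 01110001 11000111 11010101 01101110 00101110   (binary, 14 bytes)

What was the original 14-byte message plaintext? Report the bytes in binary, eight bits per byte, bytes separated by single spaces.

XOR is its own inverse, so applying the key byte-wise gives the result directly.
15 ^ b6 = a3
e7 ^ 77 = 90
e5 ^ d1 = 34
f9 ^ ba = 43
1e ^ 3f = 21
0c ^ 51 = 5d
cb ^ 74 = bf
66 ^ 3e = 58
4e ^ ba = f4
ac ^ 71 = dd
00 ^ c7 = c7
ee ^ d5 = 3b
85 ^ 6e = eb
35 ^ 2e = 1b

10100011 10010000 00110100 01000011 00100001 01011101 10111111 01011000 11110100 11011101 11000111 00111011 11101011 00011011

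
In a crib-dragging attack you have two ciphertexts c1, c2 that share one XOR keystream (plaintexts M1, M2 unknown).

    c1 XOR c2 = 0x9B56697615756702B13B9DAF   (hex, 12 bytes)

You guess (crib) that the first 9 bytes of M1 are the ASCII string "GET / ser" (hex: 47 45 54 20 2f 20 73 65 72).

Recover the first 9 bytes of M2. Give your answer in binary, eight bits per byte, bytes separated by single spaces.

Since c1 ⊕ c2 = M1 ⊕ M2, XORing with the guessed M1 bytes yields the corresponding M2 bytes: M2 = (c1 ⊕ c2) ⊕ M1.
155 xor  71 = 220
 86 xor  69 =  19
105 xor  84 =  61
118 xor  32 =  86
 21 xor  47 =  58
117 xor  32 =  85
103 xor 115 =  20
  2 xor 101 = 103
177 xor 114 = 195

11011100 00010011 00111101 01010110 00111010 01010101 00010100 01100111 11000011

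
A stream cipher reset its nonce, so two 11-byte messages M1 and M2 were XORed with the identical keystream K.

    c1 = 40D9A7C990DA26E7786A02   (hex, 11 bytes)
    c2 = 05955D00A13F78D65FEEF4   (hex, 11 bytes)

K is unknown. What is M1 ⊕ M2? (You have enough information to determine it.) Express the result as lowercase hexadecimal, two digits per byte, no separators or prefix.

c1 ⊕ c2 = (M1 ⊕ K) ⊕ (M2 ⊕ K) = M1 ⊕ M2 — the shared key cancels under XOR.
01000000 ⊕ 00000101 = 01000101
11011001 ⊕ 10010101 = 01001100
10100111 ⊕ 01011101 = 11111010
11001001 ⊕ 00000000 = 11001001
10010000 ⊕ 10100001 = 00110001
11011010 ⊕ 00111111 = 11100101
00100110 ⊕ 01111000 = 01011110
11100111 ⊕ 11010110 = 00110001
01111000 ⊕ 01011111 = 00100111
01101010 ⊕ 11101110 = 10000100
00000010 ⊕ 11110100 = 11110110

454cfac931e55e312784f6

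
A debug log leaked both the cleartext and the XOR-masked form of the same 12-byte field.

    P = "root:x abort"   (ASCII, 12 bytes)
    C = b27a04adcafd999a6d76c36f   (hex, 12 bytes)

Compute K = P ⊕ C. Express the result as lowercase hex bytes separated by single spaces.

Since C = P ⊕ K, XORing both sides with P gives K = P ⊕ C.
byte 0: 72 ^ b2 = c0
byte 1: 6f ^ 7a = 15
byte 2: 6f ^ 04 = 6b
byte 3: 74 ^ ad = d9
byte 4: 3a ^ ca = f0
byte 5: 78 ^ fd = 85
byte 6: 20 ^ 99 = b9
byte 7: 61 ^ 9a = fb
byte 8: 62 ^ 6d = 0f
byte 9: 6f ^ 76 = 19
byte 10: 72 ^ c3 = b1
byte 11: 74 ^ 6f = 1b

c0 15 6b d9 f0 85 b9 fb 0f 19 b1 1b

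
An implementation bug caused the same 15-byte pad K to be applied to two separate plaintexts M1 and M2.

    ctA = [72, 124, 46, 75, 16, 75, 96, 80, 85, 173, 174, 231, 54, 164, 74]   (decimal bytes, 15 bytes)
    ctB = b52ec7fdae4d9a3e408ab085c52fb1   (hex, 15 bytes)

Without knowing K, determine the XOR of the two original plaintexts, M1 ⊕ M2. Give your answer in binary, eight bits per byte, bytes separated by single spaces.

11111101 01010010 11101001 10110110 10111110 00000110 11111010 01101110 00010101 00100111 00011110 01100010 11110011 10001011 11111011

ctA ⊕ ctB = (M1 ⊕ K) ⊕ (M2 ⊕ K) = M1 ⊕ M2 — the shared key cancels under XOR.
byte 0: 48 xor b5 = fd
byte 1: 7c xor 2e = 52
byte 2: 2e xor c7 = e9
byte 3: 4b xor fd = b6
byte 4: 10 xor ae = be
byte 5: 4b xor 4d = 06
byte 6: 60 xor 9a = fa
byte 7: 50 xor 3e = 6e
byte 8: 55 xor 40 = 15
byte 9: ad xor 8a = 27
byte 10: ae xor b0 = 1e
byte 11: e7 xor 85 = 62
byte 12: 36 xor c5 = f3
byte 13: a4 xor 2f = 8b
byte 14: 4a xor b1 = fb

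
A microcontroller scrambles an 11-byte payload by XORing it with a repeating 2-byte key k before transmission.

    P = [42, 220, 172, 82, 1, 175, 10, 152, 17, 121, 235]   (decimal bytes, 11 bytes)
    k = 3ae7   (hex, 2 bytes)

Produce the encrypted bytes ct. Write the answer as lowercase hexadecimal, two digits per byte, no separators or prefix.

103b96b53b48307f2b9ed1

The 2-byte key repeats, so the effective keystream is 3a e7 3a e7 3a e7 3a e7 3a e7 3a.
byte 0: 2a xor 3a = 10
byte 1: dc xor e7 = 3b
byte 2: ac xor 3a = 96
byte 3: 52 xor e7 = b5
byte 4: 01 xor 3a = 3b
byte 5: af xor e7 = 48
byte 6: 0a xor 3a = 30
byte 7: 98 xor e7 = 7f
byte 8: 11 xor 3a = 2b
byte 9: 79 xor e7 = 9e
byte 10: eb xor 3a = d1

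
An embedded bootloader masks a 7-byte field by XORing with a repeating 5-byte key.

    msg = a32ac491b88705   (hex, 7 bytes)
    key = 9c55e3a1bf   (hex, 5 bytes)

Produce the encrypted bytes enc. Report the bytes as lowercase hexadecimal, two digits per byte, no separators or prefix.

3f7f2730071b50

The 5-byte key repeats, so the effective keystream is 9c 55 e3 a1 bf 9c 55.
byte 0: a3 XOR 9c = 3f
byte 1: 2a XOR 55 = 7f
byte 2: c4 XOR e3 = 27
byte 3: 91 XOR a1 = 30
byte 4: b8 XOR bf = 07
byte 5: 87 XOR 9c = 1b
byte 6: 05 XOR 55 = 50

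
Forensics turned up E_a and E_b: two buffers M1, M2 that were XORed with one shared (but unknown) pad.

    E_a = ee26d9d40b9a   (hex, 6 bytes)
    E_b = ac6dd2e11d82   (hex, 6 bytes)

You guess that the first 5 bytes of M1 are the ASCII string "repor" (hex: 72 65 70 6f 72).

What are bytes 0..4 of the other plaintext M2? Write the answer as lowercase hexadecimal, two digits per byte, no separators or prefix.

302e7b5a64

First, E_a ⊕ E_b = (M1 ⊕ K) ⊕ (M2 ⊕ K) = M1 ⊕ M2, so the key drops out. Then M2 = (M1 ⊕ M2) ⊕ M1 over the first 5 bytes.
byte 0: (ee ^ ac) ^ 72 = 42 ^ 72 = 30
byte 1: (26 ^ 6d) ^ 65 = 4b ^ 65 = 2e
byte 2: (d9 ^ d2) ^ 70 = 0b ^ 70 = 7b
byte 3: (d4 ^ e1) ^ 6f = 35 ^ 6f = 5a
byte 4: (0b ^ 1d) ^ 72 = 16 ^ 72 = 64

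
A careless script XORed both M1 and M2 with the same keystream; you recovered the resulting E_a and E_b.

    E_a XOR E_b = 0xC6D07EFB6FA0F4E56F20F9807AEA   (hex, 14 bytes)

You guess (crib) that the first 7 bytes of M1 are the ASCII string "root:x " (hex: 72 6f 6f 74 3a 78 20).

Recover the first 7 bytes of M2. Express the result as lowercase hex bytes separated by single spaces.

Since E_a ⊕ E_b = M1 ⊕ M2, XORing with the guessed M1 bytes yields the corresponding M2 bytes: M2 = (E_a ⊕ E_b) ⊕ M1.
byte 0: 11000110 xor 01110010 = 10110100
byte 1: 11010000 xor 01101111 = 10111111
byte 2: 01111110 xor 01101111 = 00010001
byte 3: 11111011 xor 01110100 = 10001111
byte 4: 01101111 xor 00111010 = 01010101
byte 5: 10100000 xor 01111000 = 11011000
byte 6: 11110100 xor 00100000 = 11010100

b4 bf 11 8f 55 d8 d4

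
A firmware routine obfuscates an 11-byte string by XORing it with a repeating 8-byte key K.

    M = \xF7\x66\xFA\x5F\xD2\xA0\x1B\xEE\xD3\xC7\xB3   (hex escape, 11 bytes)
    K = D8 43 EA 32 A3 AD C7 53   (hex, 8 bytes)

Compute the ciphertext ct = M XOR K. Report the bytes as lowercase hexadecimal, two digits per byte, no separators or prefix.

2f25106d710ddcbd0b8459

The 8-byte key repeats, so the effective keystream is d8 43 ea 32 a3 ad c7 53 d8 43 ea.
byte 0: f7 XOR d8 = 2f
byte 1: 66 XOR 43 = 25
byte 2: fa XOR ea = 10
byte 3: 5f XOR 32 = 6d
byte 4: d2 XOR a3 = 71
byte 5: a0 XOR ad = 0d
byte 6: 1b XOR c7 = dc
byte 7: ee XOR 53 = bd
byte 8: d3 XOR d8 = 0b
byte 9: c7 XOR 43 = 84
byte 10: b3 XOR ea = 59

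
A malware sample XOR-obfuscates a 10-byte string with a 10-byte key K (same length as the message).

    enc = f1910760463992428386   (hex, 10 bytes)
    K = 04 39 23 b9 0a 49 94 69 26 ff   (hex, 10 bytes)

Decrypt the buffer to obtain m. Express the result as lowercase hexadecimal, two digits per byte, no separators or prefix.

f5a824d94c70062ba579

f1 ⊕ 04 = f5
91 ⊕ 39 = a8
07 ⊕ 23 = 24
60 ⊕ b9 = d9
46 ⊕ 0a = 4c
39 ⊕ 49 = 70
92 ⊕ 94 = 06
42 ⊕ 69 = 2b
83 ⊕ 26 = a5
86 ⊕ ff = 79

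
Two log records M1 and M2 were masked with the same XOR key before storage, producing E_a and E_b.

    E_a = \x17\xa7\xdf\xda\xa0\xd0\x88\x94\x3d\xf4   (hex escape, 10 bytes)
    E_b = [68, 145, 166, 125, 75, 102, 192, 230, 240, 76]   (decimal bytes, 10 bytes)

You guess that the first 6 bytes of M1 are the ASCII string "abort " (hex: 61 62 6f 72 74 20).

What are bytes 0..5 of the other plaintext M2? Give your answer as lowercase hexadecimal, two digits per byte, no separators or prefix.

First, E_a ⊕ E_b = (M1 ⊕ K) ⊕ (M2 ⊕ K) = M1 ⊕ M2, so the key drops out. Then M2 = (M1 ⊕ M2) ⊕ M1 over the first 6 bytes.
byte 0: (17 xor 44) xor 61 = 53 xor 61 = 32
byte 1: (a7 xor 91) xor 62 = 36 xor 62 = 54
byte 2: (df xor a6) xor 6f = 79 xor 6f = 16
byte 3: (da xor 7d) xor 72 = a7 xor 72 = d5
byte 4: (a0 xor 4b) xor 74 = eb xor 74 = 9f
byte 5: (d0 xor 66) xor 20 = b6 xor 20 = 96

325416d59f96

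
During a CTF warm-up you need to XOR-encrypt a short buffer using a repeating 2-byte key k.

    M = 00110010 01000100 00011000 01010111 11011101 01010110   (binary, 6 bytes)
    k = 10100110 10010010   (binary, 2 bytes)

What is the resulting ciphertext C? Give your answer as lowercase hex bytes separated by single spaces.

94 d6 be c5 7b c4

The 2-byte key repeats, so the effective keystream is a6 92 a6 92 a6 92.
byte 0: 32 ^ a6 = 94
byte 1: 44 ^ 92 = d6
byte 2: 18 ^ a6 = be
byte 3: 57 ^ 92 = c5
byte 4: dd ^ a6 = 7b
byte 5: 56 ^ 92 = c4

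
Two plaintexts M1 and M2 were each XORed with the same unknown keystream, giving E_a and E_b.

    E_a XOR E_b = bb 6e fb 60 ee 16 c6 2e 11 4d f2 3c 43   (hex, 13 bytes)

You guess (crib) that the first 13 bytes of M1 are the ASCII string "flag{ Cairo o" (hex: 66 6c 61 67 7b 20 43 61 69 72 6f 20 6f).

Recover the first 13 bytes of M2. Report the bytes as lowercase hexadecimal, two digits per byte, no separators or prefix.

Since E_a ⊕ E_b = M1 ⊕ M2, XORing with the guessed M1 bytes yields the corresponding M2 bytes: M2 = (E_a ⊕ E_b) ⊕ M1.
bb ⊕ 66 = dd
6e ⊕ 6c = 02
fb ⊕ 61 = 9a
60 ⊕ 67 = 07
ee ⊕ 7b = 95
16 ⊕ 20 = 36
c6 ⊕ 43 = 85
2e ⊕ 61 = 4f
11 ⊕ 69 = 78
4d ⊕ 72 = 3f
f2 ⊕ 6f = 9d
3c ⊕ 20 = 1c
43 ⊕ 6f = 2c

dd029a079536854f783f9d1c2c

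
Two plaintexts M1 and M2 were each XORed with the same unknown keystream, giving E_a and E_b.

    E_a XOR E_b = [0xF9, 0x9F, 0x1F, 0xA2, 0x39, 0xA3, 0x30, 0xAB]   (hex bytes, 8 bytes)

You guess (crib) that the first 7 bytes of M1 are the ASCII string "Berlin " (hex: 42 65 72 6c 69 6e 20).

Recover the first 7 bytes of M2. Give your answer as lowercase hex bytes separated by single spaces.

bb fa 6d ce 50 cd 10

Since E_a ⊕ E_b = M1 ⊕ M2, XORing with the guessed M1 bytes yields the corresponding M2 bytes: M2 = (E_a ⊕ E_b) ⊕ M1.
byte 0: f9 xor 42 = bb
byte 1: 9f xor 65 = fa
byte 2: 1f xor 72 = 6d
byte 3: a2 xor 6c = ce
byte 4: 39 xor 69 = 50
byte 5: a3 xor 6e = cd
byte 6: 30 xor 20 = 10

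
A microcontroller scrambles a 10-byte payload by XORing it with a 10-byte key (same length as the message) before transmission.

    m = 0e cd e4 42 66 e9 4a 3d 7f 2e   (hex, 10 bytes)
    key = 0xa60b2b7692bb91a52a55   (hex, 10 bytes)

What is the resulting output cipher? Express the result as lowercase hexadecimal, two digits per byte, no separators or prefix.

byte 0: 0e xor a6 = a8
byte 1: cd xor 0b = c6
byte 2: e4 xor 2b = cf
byte 3: 42 xor 76 = 34
byte 4: 66 xor 92 = f4
byte 5: e9 xor bb = 52
byte 6: 4a xor 91 = db
byte 7: 3d xor a5 = 98
byte 8: 7f xor 2a = 55
byte 9: 2e xor 55 = 7b

a8c6cf34f452db98557b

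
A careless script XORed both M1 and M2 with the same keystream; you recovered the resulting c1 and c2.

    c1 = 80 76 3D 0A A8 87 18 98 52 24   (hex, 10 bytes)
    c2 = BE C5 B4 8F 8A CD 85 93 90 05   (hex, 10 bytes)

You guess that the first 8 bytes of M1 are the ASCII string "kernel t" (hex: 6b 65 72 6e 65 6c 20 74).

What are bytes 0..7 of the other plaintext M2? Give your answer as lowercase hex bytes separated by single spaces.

First, c1 ⊕ c2 = (M1 ⊕ K) ⊕ (M2 ⊕ K) = M1 ⊕ M2, so the key drops out. Then M2 = (M1 ⊕ M2) ⊕ M1 over the first 8 bytes.
byte 0: (80 xor be) xor 6b = 3e xor 6b = 55
byte 1: (76 xor c5) xor 65 = b3 xor 65 = d6
byte 2: (3d xor b4) xor 72 = 89 xor 72 = fb
byte 3: (0a xor 8f) xor 6e = 85 xor 6e = eb
byte 4: (a8 xor 8a) xor 65 = 22 xor 65 = 47
byte 5: (87 xor cd) xor 6c = 4a xor 6c = 26
byte 6: (18 xor 85) xor 20 = 9d xor 20 = bd
byte 7: (98 xor 93) xor 74 = 0b xor 74 = 7f

55 d6 fb eb 47 26 bd 7f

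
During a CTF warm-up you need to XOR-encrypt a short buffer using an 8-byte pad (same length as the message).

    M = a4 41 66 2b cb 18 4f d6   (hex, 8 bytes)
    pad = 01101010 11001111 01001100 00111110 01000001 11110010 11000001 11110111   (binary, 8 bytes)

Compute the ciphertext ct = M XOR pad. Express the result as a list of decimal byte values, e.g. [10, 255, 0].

[206, 142, 42, 21, 138, 234, 142, 33]

XOR is its own inverse, so applying the key byte-wise gives the result directly.
a4 ^ 6a = ce
41 ^ cf = 8e
66 ^ 4c = 2a
2b ^ 3e = 15
cb ^ 41 = 8a
18 ^ f2 = ea
4f ^ c1 = 8e
d6 ^ f7 = 21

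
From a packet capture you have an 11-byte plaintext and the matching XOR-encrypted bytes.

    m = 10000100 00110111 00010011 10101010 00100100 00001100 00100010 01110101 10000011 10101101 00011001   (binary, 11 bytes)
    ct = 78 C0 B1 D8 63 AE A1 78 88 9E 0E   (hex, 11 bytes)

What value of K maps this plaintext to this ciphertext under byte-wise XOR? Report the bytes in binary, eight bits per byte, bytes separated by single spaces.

11111100 11110111 10100010 01110010 01000111 10100010 10000011 00001101 00001011 00110011 00010111

Since ct = m ⊕ K, XORing both sides with m gives K = m ⊕ ct.
10000100 ^ 01111000 = 11111100
00110111 ^ 11000000 = 11110111
00010011 ^ 10110001 = 10100010
10101010 ^ 11011000 = 01110010
00100100 ^ 01100011 = 01000111
00001100 ^ 10101110 = 10100010
00100010 ^ 10100001 = 10000011
01110101 ^ 01111000 = 00001101
10000011 ^ 10001000 = 00001011
10101101 ^ 10011110 = 00110011
00011001 ^ 00001110 = 00010111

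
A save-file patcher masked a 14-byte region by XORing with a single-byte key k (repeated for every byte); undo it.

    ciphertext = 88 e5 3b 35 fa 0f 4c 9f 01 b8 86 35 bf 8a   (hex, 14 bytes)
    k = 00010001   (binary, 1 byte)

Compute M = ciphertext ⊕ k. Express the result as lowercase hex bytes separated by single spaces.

The 1-byte key repeats, so the effective keystream is 11 11 11 11 11 11 11 11 11 11 11 11 11 11.
byte 0: 10001000 XOR 00010001 = 10011001
byte 1: 11100101 XOR 00010001 = 11110100
byte 2: 00111011 XOR 00010001 = 00101010
byte 3: 00110101 XOR 00010001 = 00100100
byte 4: 11111010 XOR 00010001 = 11101011
byte 5: 00001111 XOR 00010001 = 00011110
byte 6: 01001100 XOR 00010001 = 01011101
byte 7: 10011111 XOR 00010001 = 10001110
byte 8: 00000001 XOR 00010001 = 00010000
byte 9: 10111000 XOR 00010001 = 10101001
byte 10: 10000110 XOR 00010001 = 10010111
byte 11: 00110101 XOR 00010001 = 00100100
byte 12: 10111111 XOR 00010001 = 10101110
byte 13: 10001010 XOR 00010001 = 10011011

99 f4 2a 24 eb 1e 5d 8e 10 a9 97 24 ae 9b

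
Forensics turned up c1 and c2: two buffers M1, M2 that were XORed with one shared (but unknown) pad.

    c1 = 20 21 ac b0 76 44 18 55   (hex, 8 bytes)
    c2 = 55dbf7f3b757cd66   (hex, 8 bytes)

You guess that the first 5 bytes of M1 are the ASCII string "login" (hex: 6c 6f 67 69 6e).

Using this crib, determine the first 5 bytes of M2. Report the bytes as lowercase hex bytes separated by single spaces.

First, c1 ⊕ c2 = (M1 ⊕ K) ⊕ (M2 ⊕ K) = M1 ⊕ M2, so the key drops out. Then M2 = (M1 ⊕ M2) ⊕ M1 over the first 5 bytes.
byte 0: (20 ⊕ 55) ⊕ 6c = 75 ⊕ 6c = 19
byte 1: (21 ⊕ db) ⊕ 6f = fa ⊕ 6f = 95
byte 2: (ac ⊕ f7) ⊕ 67 = 5b ⊕ 67 = 3c
byte 3: (b0 ⊕ f3) ⊕ 69 = 43 ⊕ 69 = 2a
byte 4: (76 ⊕ b7) ⊕ 6e = c1 ⊕ 6e = af

19 95 3c 2a af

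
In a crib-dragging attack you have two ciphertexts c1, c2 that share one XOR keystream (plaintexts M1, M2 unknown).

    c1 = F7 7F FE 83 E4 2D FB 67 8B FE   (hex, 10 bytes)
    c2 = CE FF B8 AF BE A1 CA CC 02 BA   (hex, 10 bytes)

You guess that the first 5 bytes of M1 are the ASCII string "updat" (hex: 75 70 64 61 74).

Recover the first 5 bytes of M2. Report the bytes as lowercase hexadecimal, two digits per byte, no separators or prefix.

4cf0224d2e

First, c1 ⊕ c2 = (M1 ⊕ K) ⊕ (M2 ⊕ K) = M1 ⊕ M2, so the key drops out. Then M2 = (M1 ⊕ M2) ⊕ M1 over the first 5 bytes.
byte 0: (f7 ^ ce) ^ 75 = 39 ^ 75 = 4c
byte 1: (7f ^ ff) ^ 70 = 80 ^ 70 = f0
byte 2: (fe ^ b8) ^ 64 = 46 ^ 64 = 22
byte 3: (83 ^ af) ^ 61 = 2c ^ 61 = 4d
byte 4: (e4 ^ be) ^ 74 = 5a ^ 74 = 2e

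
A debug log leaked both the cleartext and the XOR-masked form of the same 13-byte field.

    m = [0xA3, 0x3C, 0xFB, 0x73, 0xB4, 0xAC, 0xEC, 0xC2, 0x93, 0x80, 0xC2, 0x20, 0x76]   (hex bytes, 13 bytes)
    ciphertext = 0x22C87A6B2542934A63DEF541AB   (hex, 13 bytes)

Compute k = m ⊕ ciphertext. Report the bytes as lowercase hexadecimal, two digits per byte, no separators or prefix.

Since ciphertext = m ⊕ k, XORing both sides with m gives k = m ⊕ ciphertext.
byte 0: a3 ⊕ 22 = 81
byte 1: 3c ⊕ c8 = f4
byte 2: fb ⊕ 7a = 81
byte 3: 73 ⊕ 6b = 18
byte 4: b4 ⊕ 25 = 91
byte 5: ac ⊕ 42 = ee
byte 6: ec ⊕ 93 = 7f
byte 7: c2 ⊕ 4a = 88
byte 8: 93 ⊕ 63 = f0
byte 9: 80 ⊕ de = 5e
byte 10: c2 ⊕ f5 = 37
byte 11: 20 ⊕ 41 = 61
byte 12: 76 ⊕ ab = dd

81f4811891ee7f88f05e3761dd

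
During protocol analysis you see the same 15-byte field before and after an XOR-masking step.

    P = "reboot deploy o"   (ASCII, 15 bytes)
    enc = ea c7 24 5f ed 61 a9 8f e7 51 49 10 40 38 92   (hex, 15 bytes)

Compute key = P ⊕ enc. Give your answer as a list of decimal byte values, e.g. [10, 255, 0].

Since enc = P ⊕ key, XORing both sides with P gives key = P ⊕ enc.
72 ^ ea = 98
65 ^ c7 = a2
62 ^ 24 = 46
6f ^ 5f = 30
6f ^ ed = 82
74 ^ 61 = 15
20 ^ a9 = 89
64 ^ 8f = eb
65 ^ e7 = 82
70 ^ 51 = 21
6c ^ 49 = 25
6f ^ 10 = 7f
79 ^ 40 = 39
20 ^ 38 = 18
6f ^ 92 = fd

[152, 162, 70, 48, 130, 21, 137, 235, 130, 33, 37, 127, 57, 24, 253]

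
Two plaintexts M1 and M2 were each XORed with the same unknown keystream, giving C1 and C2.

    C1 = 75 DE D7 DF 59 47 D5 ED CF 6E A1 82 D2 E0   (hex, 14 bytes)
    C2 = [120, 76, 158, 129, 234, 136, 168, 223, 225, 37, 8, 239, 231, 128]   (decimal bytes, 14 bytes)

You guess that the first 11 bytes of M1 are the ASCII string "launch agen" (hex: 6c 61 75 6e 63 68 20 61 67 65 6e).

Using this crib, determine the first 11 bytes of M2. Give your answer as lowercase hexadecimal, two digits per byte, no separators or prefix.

First, C1 ⊕ C2 = (M1 ⊕ K) ⊕ (M2 ⊕ K) = M1 ⊕ M2, so the key drops out. Then M2 = (M1 ⊕ M2) ⊕ M1 over the first 11 bytes.
byte 0: (75 ^ 78) ^ 6c = 0d ^ 6c = 61
byte 1: (de ^ 4c) ^ 61 = 92 ^ 61 = f3
byte 2: (d7 ^ 9e) ^ 75 = 49 ^ 75 = 3c
byte 3: (df ^ 81) ^ 6e = 5e ^ 6e = 30
byte 4: (59 ^ ea) ^ 63 = b3 ^ 63 = d0
byte 5: (47 ^ 88) ^ 68 = cf ^ 68 = a7
byte 6: (d5 ^ a8) ^ 20 = 7d ^ 20 = 5d
byte 7: (ed ^ df) ^ 61 = 32 ^ 61 = 53
byte 8: (cf ^ e1) ^ 67 = 2e ^ 67 = 49
byte 9: (6e ^ 25) ^ 65 = 4b ^ 65 = 2e
byte 10: (a1 ^ 08) ^ 6e = a9 ^ 6e = c7

61f33c30d0a75d53492ec7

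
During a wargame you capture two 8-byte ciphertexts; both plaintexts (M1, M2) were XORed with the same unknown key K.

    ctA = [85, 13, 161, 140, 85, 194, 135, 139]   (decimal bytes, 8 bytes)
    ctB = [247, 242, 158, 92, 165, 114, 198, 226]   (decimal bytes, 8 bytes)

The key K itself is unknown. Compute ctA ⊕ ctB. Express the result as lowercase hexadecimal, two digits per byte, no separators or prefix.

ctA ⊕ ctB = (M1 ⊕ K) ⊕ (M2 ⊕ K) = M1 ⊕ M2 — the shared key cancels under XOR.
55 ⊕ f7 = a2
0d ⊕ f2 = ff
a1 ⊕ 9e = 3f
8c ⊕ 5c = d0
55 ⊕ a5 = f0
c2 ⊕ 72 = b0
87 ⊕ c6 = 41
8b ⊕ e2 = 69

a2ff3fd0f0b04169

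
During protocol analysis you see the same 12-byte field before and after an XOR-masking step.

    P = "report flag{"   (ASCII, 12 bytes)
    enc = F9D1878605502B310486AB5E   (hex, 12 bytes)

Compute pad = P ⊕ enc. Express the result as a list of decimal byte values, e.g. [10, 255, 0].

Since enc = P ⊕ pad, XORing both sides with P gives pad = P ⊕ enc.
byte 0: 01110010 ⊕ 11111001 = 10001011
byte 1: 01100101 ⊕ 11010001 = 10110100
byte 2: 01110000 ⊕ 10000111 = 11110111
byte 3: 01101111 ⊕ 10000110 = 11101001
byte 4: 01110010 ⊕ 00000101 = 01110111
byte 5: 01110100 ⊕ 01010000 = 00100100
byte 6: 00100000 ⊕ 00101011 = 00001011
byte 7: 01100110 ⊕ 00110001 = 01010111
byte 8: 01101100 ⊕ 00000100 = 01101000
byte 9: 01100001 ⊕ 10000110 = 11100111
byte 10: 01100111 ⊕ 10101011 = 11001100
byte 11: 01111011 ⊕ 01011110 = 00100101

[139, 180, 247, 233, 119, 36, 11, 87, 104, 231, 204, 37]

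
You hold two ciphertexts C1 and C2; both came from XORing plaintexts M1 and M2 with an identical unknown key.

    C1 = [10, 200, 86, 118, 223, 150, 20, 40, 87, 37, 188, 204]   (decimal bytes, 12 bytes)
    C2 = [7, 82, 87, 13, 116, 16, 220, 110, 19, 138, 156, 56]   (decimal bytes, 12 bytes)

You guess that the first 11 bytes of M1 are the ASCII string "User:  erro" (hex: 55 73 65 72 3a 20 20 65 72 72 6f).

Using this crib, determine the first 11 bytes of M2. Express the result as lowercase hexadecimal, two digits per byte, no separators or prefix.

58e9640991a6e82336dd4f

First, C1 ⊕ C2 = (M1 ⊕ K) ⊕ (M2 ⊕ K) = M1 ⊕ M2, so the key drops out. Then M2 = (M1 ⊕ M2) ⊕ M1 over the first 11 bytes.
byte 0: (0a ⊕ 07) ⊕ 55 = 0d ⊕ 55 = 58
byte 1: (c8 ⊕ 52) ⊕ 73 = 9a ⊕ 73 = e9
byte 2: (56 ⊕ 57) ⊕ 65 = 01 ⊕ 65 = 64
byte 3: (76 ⊕ 0d) ⊕ 72 = 7b ⊕ 72 = 09
byte 4: (df ⊕ 74) ⊕ 3a = ab ⊕ 3a = 91
byte 5: (96 ⊕ 10) ⊕ 20 = 86 ⊕ 20 = a6
byte 6: (14 ⊕ dc) ⊕ 20 = c8 ⊕ 20 = e8
byte 7: (28 ⊕ 6e) ⊕ 65 = 46 ⊕ 65 = 23
byte 8: (57 ⊕ 13) ⊕ 72 = 44 ⊕ 72 = 36
byte 9: (25 ⊕ 8a) ⊕ 72 = af ⊕ 72 = dd
byte 10: (bc ⊕ 9c) ⊕ 6f = 20 ⊕ 6f = 4f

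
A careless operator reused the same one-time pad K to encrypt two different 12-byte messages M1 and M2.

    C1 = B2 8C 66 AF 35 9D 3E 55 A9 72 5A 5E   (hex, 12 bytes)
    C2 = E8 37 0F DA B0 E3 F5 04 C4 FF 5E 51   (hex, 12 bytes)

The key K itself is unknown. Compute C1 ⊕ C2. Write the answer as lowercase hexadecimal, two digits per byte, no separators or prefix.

C1 ⊕ C2 = (M1 ⊕ K) ⊕ (M2 ⊕ K) = M1 ⊕ M2 — the shared key cancels under XOR.
byte 0: b2 ^ e8 = 5a
byte 1: 8c ^ 37 = bb
byte 2: 66 ^ 0f = 69
byte 3: af ^ da = 75
byte 4: 35 ^ b0 = 85
byte 5: 9d ^ e3 = 7e
byte 6: 3e ^ f5 = cb
byte 7: 55 ^ 04 = 51
byte 8: a9 ^ c4 = 6d
byte 9: 72 ^ ff = 8d
byte 10: 5a ^ 5e = 04
byte 11: 5e ^ 51 = 0f

5abb6975857ecb516d8d040f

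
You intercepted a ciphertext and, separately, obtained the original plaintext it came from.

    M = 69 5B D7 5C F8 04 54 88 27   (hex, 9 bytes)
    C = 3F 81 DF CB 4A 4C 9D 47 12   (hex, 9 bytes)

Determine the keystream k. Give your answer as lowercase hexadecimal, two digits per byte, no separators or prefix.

Since C = M ⊕ k, XORing both sides with M gives k = M ⊕ C.
105 ⊕  63 =  86
 91 ⊕ 129 = 218
215 ⊕ 223 =   8
 92 ⊕ 203 = 151
248 ⊕  74 = 178
  4 ⊕  76 =  72
 84 ⊕ 157 = 201
136 ⊕  71 = 207
 39 ⊕  18 =  53

56da0897b248c9cf35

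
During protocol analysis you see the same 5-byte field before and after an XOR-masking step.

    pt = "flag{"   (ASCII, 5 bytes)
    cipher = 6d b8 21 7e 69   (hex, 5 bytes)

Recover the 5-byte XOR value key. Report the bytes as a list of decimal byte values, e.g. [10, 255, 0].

[11, 212, 64, 25, 18]

Since cipher = pt ⊕ key, XORing both sides with pt gives key = pt ⊕ cipher.
66 ⊕ 6d = 0b
6c ⊕ b8 = d4
61 ⊕ 21 = 40
67 ⊕ 7e = 19
7b ⊕ 69 = 12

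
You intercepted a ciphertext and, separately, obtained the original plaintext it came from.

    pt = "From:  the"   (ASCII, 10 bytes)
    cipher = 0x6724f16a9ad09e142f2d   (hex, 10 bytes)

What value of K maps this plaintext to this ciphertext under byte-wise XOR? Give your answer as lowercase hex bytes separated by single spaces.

Since cipher = pt ⊕ K, XORing both sides with pt gives K = pt ⊕ cipher.
46 ^ 67 = 21
72 ^ 24 = 56
6f ^ f1 = 9e
6d ^ 6a = 07
3a ^ 9a = a0
20 ^ d0 = f0
20 ^ 9e = be
74 ^ 14 = 60
68 ^ 2f = 47
65 ^ 2d = 48

21 56 9e 07 a0 f0 be 60 47 48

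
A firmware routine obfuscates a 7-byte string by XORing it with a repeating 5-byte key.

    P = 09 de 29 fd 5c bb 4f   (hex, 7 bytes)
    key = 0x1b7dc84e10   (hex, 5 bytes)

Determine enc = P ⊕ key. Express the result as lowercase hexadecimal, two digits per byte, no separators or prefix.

12a3e1b34ca032

The 5-byte key repeats, so the effective keystream is 1b 7d c8 4e 10 1b 7d.
byte 0: 09 ⊕ 1b = 12
byte 1: de ⊕ 7d = a3
byte 2: 29 ⊕ c8 = e1
byte 3: fd ⊕ 4e = b3
byte 4: 5c ⊕ 10 = 4c
byte 5: bb ⊕ 1b = a0
byte 6: 4f ⊕ 7d = 32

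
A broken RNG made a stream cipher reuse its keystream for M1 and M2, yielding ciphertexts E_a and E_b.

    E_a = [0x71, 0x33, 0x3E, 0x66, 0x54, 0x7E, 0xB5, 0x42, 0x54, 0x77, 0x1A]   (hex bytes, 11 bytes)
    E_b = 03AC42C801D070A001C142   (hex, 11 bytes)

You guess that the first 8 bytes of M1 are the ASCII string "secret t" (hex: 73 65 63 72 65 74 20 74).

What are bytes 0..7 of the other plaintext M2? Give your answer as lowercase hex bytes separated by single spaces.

First, E_a ⊕ E_b = (M1 ⊕ K) ⊕ (M2 ⊕ K) = M1 ⊕ M2, so the key drops out. Then M2 = (M1 ⊕ M2) ⊕ M1 over the first 8 bytes.
byte 0: (71 XOR 03) XOR 73 = 72 XOR 73 = 01
byte 1: (33 XOR ac) XOR 65 = 9f XOR 65 = fa
byte 2: (3e XOR 42) XOR 63 = 7c XOR 63 = 1f
byte 3: (66 XOR c8) XOR 72 = ae XOR 72 = dc
byte 4: (54 XOR 01) XOR 65 = 55 XOR 65 = 30
byte 5: (7e XOR d0) XOR 74 = ae XOR 74 = da
byte 6: (b5 XOR 70) XOR 20 = c5 XOR 20 = e5
byte 7: (42 XOR a0) XOR 74 = e2 XOR 74 = 96

01 fa 1f dc 30 da e5 96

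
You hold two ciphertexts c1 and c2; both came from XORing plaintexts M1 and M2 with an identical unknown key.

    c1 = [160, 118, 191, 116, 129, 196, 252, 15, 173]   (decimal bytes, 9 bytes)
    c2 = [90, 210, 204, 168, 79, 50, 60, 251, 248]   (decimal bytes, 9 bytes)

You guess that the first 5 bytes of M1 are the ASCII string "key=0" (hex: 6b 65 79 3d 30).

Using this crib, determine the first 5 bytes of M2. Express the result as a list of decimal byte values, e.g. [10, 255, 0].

First, c1 ⊕ c2 = (M1 ⊕ K) ⊕ (M2 ⊕ K) = M1 ⊕ M2, so the key drops out. Then M2 = (M1 ⊕ M2) ⊕ M1 over the first 5 bytes.
byte 0: (a0 ⊕ 5a) ⊕ 6b = fa ⊕ 6b = 91
byte 1: (76 ⊕ d2) ⊕ 65 = a4 ⊕ 65 = c1
byte 2: (bf ⊕ cc) ⊕ 79 = 73 ⊕ 79 = 0a
byte 3: (74 ⊕ a8) ⊕ 3d = dc ⊕ 3d = e1
byte 4: (81 ⊕ 4f) ⊕ 30 = ce ⊕ 30 = fe

[145, 193, 10, 225, 254]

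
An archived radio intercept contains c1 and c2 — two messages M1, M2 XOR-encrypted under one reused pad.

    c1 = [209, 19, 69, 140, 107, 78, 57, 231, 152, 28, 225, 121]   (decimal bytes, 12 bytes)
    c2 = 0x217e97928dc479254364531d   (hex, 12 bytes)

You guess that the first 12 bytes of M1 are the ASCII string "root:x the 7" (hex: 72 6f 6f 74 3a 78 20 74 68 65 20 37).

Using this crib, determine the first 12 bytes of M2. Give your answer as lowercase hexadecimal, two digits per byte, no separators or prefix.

8202bd6adcf260b6b31d9253

First, c1 ⊕ c2 = (M1 ⊕ K) ⊕ (M2 ⊕ K) = M1 ⊕ M2, so the key drops out. Then M2 = (M1 ⊕ M2) ⊕ M1 over the first 12 bytes.
byte 0: (d1 XOR 21) XOR 72 = f0 XOR 72 = 82
byte 1: (13 XOR 7e) XOR 6f = 6d XOR 6f = 02
byte 2: (45 XOR 97) XOR 6f = d2 XOR 6f = bd
byte 3: (8c XOR 92) XOR 74 = 1e XOR 74 = 6a
byte 4: (6b XOR 8d) XOR 3a = e6 XOR 3a = dc
byte 5: (4e XOR c4) XOR 78 = 8a XOR 78 = f2
byte 6: (39 XOR 79) XOR 20 = 40 XOR 20 = 60
byte 7: (e7 XOR 25) XOR 74 = c2 XOR 74 = b6
byte 8: (98 XOR 43) XOR 68 = db XOR 68 = b3
byte 9: (1c XOR 64) XOR 65 = 78 XOR 65 = 1d
byte 10: (e1 XOR 53) XOR 20 = b2 XOR 20 = 92
byte 11: (79 XOR 1d) XOR 37 = 64 XOR 37 = 53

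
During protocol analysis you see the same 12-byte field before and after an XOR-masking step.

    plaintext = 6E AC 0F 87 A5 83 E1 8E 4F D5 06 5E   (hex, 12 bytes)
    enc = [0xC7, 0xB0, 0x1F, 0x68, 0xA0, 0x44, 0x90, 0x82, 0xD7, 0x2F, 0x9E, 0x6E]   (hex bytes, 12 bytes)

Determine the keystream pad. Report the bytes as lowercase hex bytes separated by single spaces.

a9 1c 10 ef 05 c7 71 0c 98 fa 98 30

Since enc = plaintext ⊕ pad, XORing both sides with plaintext gives pad = plaintext ⊕ enc.
6e xor c7 = a9
ac xor b0 = 1c
0f xor 1f = 10
87 xor 68 = ef
a5 xor a0 = 05
83 xor 44 = c7
e1 xor 90 = 71
8e xor 82 = 0c
4f xor d7 = 98
d5 xor 2f = fa
06 xor 9e = 98
5e xor 6e = 30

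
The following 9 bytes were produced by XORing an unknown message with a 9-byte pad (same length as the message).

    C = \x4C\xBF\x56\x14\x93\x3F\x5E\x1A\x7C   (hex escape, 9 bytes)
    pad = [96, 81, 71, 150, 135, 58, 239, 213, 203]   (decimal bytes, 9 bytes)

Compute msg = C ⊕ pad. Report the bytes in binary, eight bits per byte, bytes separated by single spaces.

4c XOR 60 = 2c
bf XOR 51 = ee
56 XOR 47 = 11
14 XOR 96 = 82
93 XOR 87 = 14
3f XOR 3a = 05
5e XOR ef = b1
1a XOR d5 = cf
7c XOR cb = b7

00101100 11101110 00010001 10000010 00010100 00000101 10110001 11001111 10110111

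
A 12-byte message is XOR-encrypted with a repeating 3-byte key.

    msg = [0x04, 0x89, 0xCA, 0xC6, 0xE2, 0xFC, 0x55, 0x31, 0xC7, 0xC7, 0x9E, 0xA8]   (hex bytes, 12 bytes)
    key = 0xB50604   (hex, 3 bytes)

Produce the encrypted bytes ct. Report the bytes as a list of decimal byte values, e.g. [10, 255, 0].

The 3-byte key repeats, so the effective keystream is b5 06 04 b5 06 04 b5 06 04 b5 06 04.
byte 0: 04 xor b5 = b1
byte 1: 89 xor 06 = 8f
byte 2: ca xor 04 = ce
byte 3: c6 xor b5 = 73
byte 4: e2 xor 06 = e4
byte 5: fc xor 04 = f8
byte 6: 55 xor b5 = e0
byte 7: 31 xor 06 = 37
byte 8: c7 xor 04 = c3
byte 9: c7 xor b5 = 72
byte 10: 9e xor 06 = 98
byte 11: a8 xor 04 = ac

[177, 143, 206, 115, 228, 248, 224, 55, 195, 114, 152, 172]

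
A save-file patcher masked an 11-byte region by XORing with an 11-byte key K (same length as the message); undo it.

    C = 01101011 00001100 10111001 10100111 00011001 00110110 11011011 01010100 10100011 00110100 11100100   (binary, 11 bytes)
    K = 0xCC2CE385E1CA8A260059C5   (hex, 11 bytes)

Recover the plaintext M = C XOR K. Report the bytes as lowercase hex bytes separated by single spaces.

a7 20 5a 22 f8 fc 51 72 a3 6d 21

byte 0: 6b ⊕ cc = a7
byte 1: 0c ⊕ 2c = 20
byte 2: b9 ⊕ e3 = 5a
byte 3: a7 ⊕ 85 = 22
byte 4: 19 ⊕ e1 = f8
byte 5: 36 ⊕ ca = fc
byte 6: db ⊕ 8a = 51
byte 7: 54 ⊕ 26 = 72
byte 8: a3 ⊕ 00 = a3
byte 9: 34 ⊕ 59 = 6d
byte 10: e4 ⊕ c5 = 21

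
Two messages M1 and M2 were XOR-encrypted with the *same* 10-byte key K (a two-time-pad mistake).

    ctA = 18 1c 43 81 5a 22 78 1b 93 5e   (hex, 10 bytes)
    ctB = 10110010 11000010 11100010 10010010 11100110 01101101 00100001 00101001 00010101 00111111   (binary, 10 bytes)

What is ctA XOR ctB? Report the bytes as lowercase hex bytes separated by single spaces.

aa de a1 13 bc 4f 59 32 86 61

ctA ⊕ ctB = (M1 ⊕ K) ⊕ (M2 ⊕ K) = M1 ⊕ M2 — the shared key cancels under XOR.
00011000 xor 10110010 = 10101010
00011100 xor 11000010 = 11011110
01000011 xor 11100010 = 10100001
10000001 xor 10010010 = 00010011
01011010 xor 11100110 = 10111100
00100010 xor 01101101 = 01001111
01111000 xor 00100001 = 01011001
00011011 xor 00101001 = 00110010
10010011 xor 00010101 = 10000110
01011110 xor 00111111 = 01100001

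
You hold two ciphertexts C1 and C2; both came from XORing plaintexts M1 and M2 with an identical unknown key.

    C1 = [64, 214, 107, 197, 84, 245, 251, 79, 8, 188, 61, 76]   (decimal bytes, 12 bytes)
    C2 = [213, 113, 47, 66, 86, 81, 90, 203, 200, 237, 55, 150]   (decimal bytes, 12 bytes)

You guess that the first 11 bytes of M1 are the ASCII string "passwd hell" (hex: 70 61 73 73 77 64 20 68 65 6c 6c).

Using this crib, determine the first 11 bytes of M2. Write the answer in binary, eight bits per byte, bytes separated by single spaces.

First, C1 ⊕ C2 = (M1 ⊕ K) ⊕ (M2 ⊕ K) = M1 ⊕ M2, so the key drops out. Then M2 = (M1 ⊕ M2) ⊕ M1 over the first 11 bytes.
byte 0: (40 xor d5) xor 70 = 95 xor 70 = e5
byte 1: (d6 xor 71) xor 61 = a7 xor 61 = c6
byte 2: (6b xor 2f) xor 73 = 44 xor 73 = 37
byte 3: (c5 xor 42) xor 73 = 87 xor 73 = f4
byte 4: (54 xor 56) xor 77 = 02 xor 77 = 75
byte 5: (f5 xor 51) xor 64 = a4 xor 64 = c0
byte 6: (fb xor 5a) xor 20 = a1 xor 20 = 81
byte 7: (4f xor cb) xor 68 = 84 xor 68 = ec
byte 8: (08 xor c8) xor 65 = c0 xor 65 = a5
byte 9: (bc xor ed) xor 6c = 51 xor 6c = 3d
byte 10: (3d xor 37) xor 6c = 0a xor 6c = 66

11100101 11000110 00110111 11110100 01110101 11000000 10000001 11101100 10100101 00111101 01100110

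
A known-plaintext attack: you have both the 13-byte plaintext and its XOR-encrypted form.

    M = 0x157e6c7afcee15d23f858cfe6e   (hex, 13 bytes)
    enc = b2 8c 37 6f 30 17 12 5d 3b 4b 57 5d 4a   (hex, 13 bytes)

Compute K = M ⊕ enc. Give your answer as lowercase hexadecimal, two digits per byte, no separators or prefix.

a7f25b15ccf9078f04cedba324

Since enc = M ⊕ K, XORing both sides with M gives K = M ⊕ enc.
 21 XOR 178 = 167
126 XOR 140 = 242
108 XOR  55 =  91
122 XOR 111 =  21
252 XOR  48 = 204
238 XOR  23 = 249
 21 XOR  18 =   7
210 XOR  93 = 143
 63 XOR  59 =   4
133 XOR  75 = 206
140 XOR  87 = 219
254 XOR  93 = 163
110 XOR  74 =  36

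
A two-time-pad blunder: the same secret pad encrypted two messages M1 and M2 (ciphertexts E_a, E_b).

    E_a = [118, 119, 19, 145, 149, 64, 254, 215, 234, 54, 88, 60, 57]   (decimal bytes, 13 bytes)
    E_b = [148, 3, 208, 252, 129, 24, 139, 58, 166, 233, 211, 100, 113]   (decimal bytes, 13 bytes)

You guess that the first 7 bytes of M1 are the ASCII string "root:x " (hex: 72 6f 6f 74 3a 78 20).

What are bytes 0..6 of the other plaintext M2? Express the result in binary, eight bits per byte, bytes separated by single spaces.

First, E_a ⊕ E_b = (M1 ⊕ K) ⊕ (M2 ⊕ K) = M1 ⊕ M2, so the key drops out. Then M2 = (M1 ⊕ M2) ⊕ M1 over the first 7 bytes.
byte 0: (76 ^ 94) ^ 72 = e2 ^ 72 = 90
byte 1: (77 ^ 03) ^ 6f = 74 ^ 6f = 1b
byte 2: (13 ^ d0) ^ 6f = c3 ^ 6f = ac
byte 3: (91 ^ fc) ^ 74 = 6d ^ 74 = 19
byte 4: (95 ^ 81) ^ 3a = 14 ^ 3a = 2e
byte 5: (40 ^ 18) ^ 78 = 58 ^ 78 = 20
byte 6: (fe ^ 8b) ^ 20 = 75 ^ 20 = 55

10010000 00011011 10101100 00011001 00101110 00100000 01010101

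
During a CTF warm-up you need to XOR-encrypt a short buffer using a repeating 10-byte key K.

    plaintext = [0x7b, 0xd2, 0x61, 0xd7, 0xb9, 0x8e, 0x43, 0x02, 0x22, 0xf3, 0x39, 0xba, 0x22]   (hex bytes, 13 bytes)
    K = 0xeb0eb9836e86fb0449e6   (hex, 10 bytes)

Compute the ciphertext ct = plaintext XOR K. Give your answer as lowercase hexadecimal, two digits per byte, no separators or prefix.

90dcd854d708b8066b15d2b49b

The 10-byte key repeats, so the effective keystream is eb 0e b9 83 6e 86 fb 04 49 e6 eb 0e b9.
byte 0: 7b ⊕ eb = 90
byte 1: d2 ⊕ 0e = dc
byte 2: 61 ⊕ b9 = d8
byte 3: d7 ⊕ 83 = 54
byte 4: b9 ⊕ 6e = d7
byte 5: 8e ⊕ 86 = 08
byte 6: 43 ⊕ fb = b8
byte 7: 02 ⊕ 04 = 06
byte 8: 22 ⊕ 49 = 6b
byte 9: f3 ⊕ e6 = 15
byte 10: 39 ⊕ eb = d2
byte 11: ba ⊕ 0e = b4
byte 12: 22 ⊕ b9 = 9b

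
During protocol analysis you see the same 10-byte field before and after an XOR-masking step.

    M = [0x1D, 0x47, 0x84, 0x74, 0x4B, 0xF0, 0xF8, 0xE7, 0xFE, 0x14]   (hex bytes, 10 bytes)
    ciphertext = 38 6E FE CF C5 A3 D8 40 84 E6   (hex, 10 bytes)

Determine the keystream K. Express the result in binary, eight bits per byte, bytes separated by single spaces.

00100101 00101001 01111010 10111011 10001110 01010011 00100000 10100111 01111010 11110010

Since ciphertext = M ⊕ K, XORing both sides with M gives K = M ⊕ ciphertext.
1d xor 38 = 25
47 xor 6e = 29
84 xor fe = 7a
74 xor cf = bb
4b xor c5 = 8e
f0 xor a3 = 53
f8 xor d8 = 20
e7 xor 40 = a7
fe xor 84 = 7a
14 xor e6 = f2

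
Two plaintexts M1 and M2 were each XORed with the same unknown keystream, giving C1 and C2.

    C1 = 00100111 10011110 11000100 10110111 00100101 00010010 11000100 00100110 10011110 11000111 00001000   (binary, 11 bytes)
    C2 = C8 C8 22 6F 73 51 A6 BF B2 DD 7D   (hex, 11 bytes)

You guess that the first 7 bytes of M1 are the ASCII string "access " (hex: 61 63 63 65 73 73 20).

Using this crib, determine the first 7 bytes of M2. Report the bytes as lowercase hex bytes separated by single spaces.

First, C1 ⊕ C2 = (M1 ⊕ K) ⊕ (M2 ⊕ K) = M1 ⊕ M2, so the key drops out. Then M2 = (M1 ⊕ M2) ⊕ M1 over the first 7 bytes.
byte 0: (27 XOR c8) XOR 61 = ef XOR 61 = 8e
byte 1: (9e XOR c8) XOR 63 = 56 XOR 63 = 35
byte 2: (c4 XOR 22) XOR 63 = e6 XOR 63 = 85
byte 3: (b7 XOR 6f) XOR 65 = d8 XOR 65 = bd
byte 4: (25 XOR 73) XOR 73 = 56 XOR 73 = 25
byte 5: (12 XOR 51) XOR 73 = 43 XOR 73 = 30
byte 6: (c4 XOR a6) XOR 20 = 62 XOR 20 = 42

8e 35 85 bd 25 30 42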